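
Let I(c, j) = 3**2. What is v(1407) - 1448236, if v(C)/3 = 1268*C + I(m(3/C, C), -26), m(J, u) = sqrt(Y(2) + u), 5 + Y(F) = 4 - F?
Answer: 3904019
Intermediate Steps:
Y(F) = -1 - F (Y(F) = -5 + (4 - F) = -1 - F)
m(J, u) = sqrt(-3 + u) (m(J, u) = sqrt((-1 - 1*2) + u) = sqrt((-1 - 2) + u) = sqrt(-3 + u))
I(c, j) = 9
v(C) = 27 + 3804*C (v(C) = 3*(1268*C + 9) = 3*(9 + 1268*C) = 27 + 3804*C)
v(1407) - 1448236 = (27 + 3804*1407) - 1448236 = (27 + 5352228) - 1448236 = 5352255 - 1448236 = 3904019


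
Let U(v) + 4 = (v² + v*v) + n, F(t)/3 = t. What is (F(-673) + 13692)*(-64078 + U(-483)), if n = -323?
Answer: 4694565429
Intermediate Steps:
F(t) = 3*t
U(v) = -327 + 2*v² (U(v) = -4 + ((v² + v*v) - 323) = -4 + ((v² + v²) - 323) = -4 + (2*v² - 323) = -4 + (-323 + 2*v²) = -327 + 2*v²)
(F(-673) + 13692)*(-64078 + U(-483)) = (3*(-673) + 13692)*(-64078 + (-327 + 2*(-483)²)) = (-2019 + 13692)*(-64078 + (-327 + 2*233289)) = 11673*(-64078 + (-327 + 466578)) = 11673*(-64078 + 466251) = 11673*402173 = 4694565429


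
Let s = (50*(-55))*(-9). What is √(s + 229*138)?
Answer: 4*√3522 ≈ 237.39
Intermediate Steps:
s = 24750 (s = -2750*(-9) = 24750)
√(s + 229*138) = √(24750 + 229*138) = √(24750 + 31602) = √56352 = 4*√3522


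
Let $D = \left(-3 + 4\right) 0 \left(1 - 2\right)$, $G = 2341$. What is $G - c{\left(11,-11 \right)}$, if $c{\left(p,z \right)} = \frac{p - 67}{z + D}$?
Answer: $\frac{25695}{11} \approx 2335.9$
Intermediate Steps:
$D = 0$ ($D = 1 \cdot 0 \left(-1\right) = 1 \cdot 0 = 0$)
$c{\left(p,z \right)} = \frac{-67 + p}{z}$ ($c{\left(p,z \right)} = \frac{p - 67}{z + 0} = \frac{-67 + p}{z}$)
$G - c{\left(11,-11 \right)} = 2341 - \frac{-67 + 11}{-11} = 2341 - \left(- \frac{1}{11}\right) \left(-56\right) = 2341 - \frac{56}{11} = \frac{25695}{11}$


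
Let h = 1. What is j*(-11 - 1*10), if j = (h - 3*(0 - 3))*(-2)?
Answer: 420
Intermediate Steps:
j = -20 (j = (1 - 3*(0 - 3))*(-2) = (1 - 3*(-3))*(-2) = (1 + 9)*(-2) = 10*(-2) = -20)
j*(-11 - 1*10) = -20*(-11 - 1*10) = -20*(-11 - 10) = -20*(-21) = 420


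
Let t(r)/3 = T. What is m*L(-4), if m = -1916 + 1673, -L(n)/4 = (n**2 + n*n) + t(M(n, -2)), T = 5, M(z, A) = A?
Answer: 45684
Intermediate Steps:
t(r) = 15 (t(r) = 3*5 = 15)
L(n) = -60 - 8*n**2 (L(n) = -4*((n**2 + n*n) + 15) = -4*((n**2 + n**2) + 15) = -4*(2*n**2 + 15) = -4*(15 + 2*n**2) = -60 - 8*n**2)
m = -243
m*L(-4) = -243*(-60 - 8*(-4)**2) = -243*(-60 - 8*16) = -243*(-60 - 128) = -243*(-188) = 45684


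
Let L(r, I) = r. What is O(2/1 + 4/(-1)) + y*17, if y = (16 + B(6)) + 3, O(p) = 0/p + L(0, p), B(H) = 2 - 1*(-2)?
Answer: 391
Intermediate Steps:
B(H) = 4 (B(H) = 2 + 2 = 4)
O(p) = 0 (O(p) = 0/p + 0 = 0 + 0 = 0)
y = 23 (y = (16 + 4) + 3 = 20 + 3 = 23)
O(2/1 + 4/(-1)) + y*17 = 0 + 23*17 = 0 + 391 = 391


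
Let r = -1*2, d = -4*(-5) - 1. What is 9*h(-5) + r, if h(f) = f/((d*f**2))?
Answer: -199/95 ≈ -2.0947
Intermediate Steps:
d = 19 (d = 20 - 1 = 19)
h(f) = 1/(19*f) (h(f) = f/((19*f**2)) = f*(1/(19*f**2)) = 1/(19*f))
r = -2
9*h(-5) + r = 9*((1/19)/(-5)) - 2 = 9*((1/19)*(-1/5)) - 2 = 9*(-1/95) - 2 = -9/95 - 2 = -199/95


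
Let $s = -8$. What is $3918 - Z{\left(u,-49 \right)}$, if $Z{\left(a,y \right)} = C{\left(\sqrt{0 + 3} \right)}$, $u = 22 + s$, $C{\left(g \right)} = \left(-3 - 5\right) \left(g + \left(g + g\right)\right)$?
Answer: $3918 + 24 \sqrt{3} \approx 3959.6$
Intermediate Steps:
$C{\left(g \right)} = - 24 g$ ($C{\left(g \right)} = - 8 \left(g + 2 g\right) = - 8 \cdot 3 g = - 24 g$)
$u = 14$ ($u = 22 - 8 = 14$)
$Z{\left(a,y \right)} = - 24 \sqrt{3}$ ($Z{\left(a,y \right)} = - 24 \sqrt{0 + 3} = - 24 \sqrt{3}$)
$3918 - Z{\left(u,-49 \right)} = 3918 - - 24 \sqrt{3} = 3918 + 24 \sqrt{3}$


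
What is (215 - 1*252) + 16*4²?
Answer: 219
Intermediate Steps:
(215 - 1*252) + 16*4² = (215 - 252) + 16*16 = -37 + 256 = 219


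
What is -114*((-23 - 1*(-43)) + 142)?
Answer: -18468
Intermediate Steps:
-114*((-23 - 1*(-43)) + 142) = -114*((-23 + 43) + 142) = -114*(20 + 142) = -114*162 = -18468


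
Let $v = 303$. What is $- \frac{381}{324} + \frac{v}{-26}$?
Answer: $- \frac{18013}{1404} \approx -12.83$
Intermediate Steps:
$- \frac{381}{324} + \frac{v}{-26} = - \frac{381}{324} + \frac{303}{-26} = \left(-381\right) \frac{1}{324} + 303 \left(- \frac{1}{26}\right) = - \frac{127}{108} - \frac{303}{26} = - \frac{18013}{1404}$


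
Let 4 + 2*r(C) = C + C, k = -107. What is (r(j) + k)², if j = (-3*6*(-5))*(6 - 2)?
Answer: 63001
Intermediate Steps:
j = 360 (j = -18*(-5)*4 = 90*4 = 360)
r(C) = -2 + C (r(C) = -2 + (C + C)/2 = -2 + (2*C)/2 = -2 + C)
(r(j) + k)² = ((-2 + 360) - 107)² = (358 - 107)² = 251² = 63001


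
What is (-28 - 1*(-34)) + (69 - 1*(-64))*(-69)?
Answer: -9171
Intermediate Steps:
(-28 - 1*(-34)) + (69 - 1*(-64))*(-69) = (-28 + 34) + (69 + 64)*(-69) = 6 + 133*(-69) = 6 - 9177 = -9171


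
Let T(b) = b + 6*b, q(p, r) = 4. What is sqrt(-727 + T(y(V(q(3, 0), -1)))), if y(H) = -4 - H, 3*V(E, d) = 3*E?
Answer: 3*I*sqrt(87) ≈ 27.982*I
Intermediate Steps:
V(E, d) = E (V(E, d) = (3*E)/3 = E)
T(b) = 7*b
sqrt(-727 + T(y(V(q(3, 0), -1)))) = sqrt(-727 + 7*(-4 - 1*4)) = sqrt(-727 + 7*(-4 - 4)) = sqrt(-727 + 7*(-8)) = sqrt(-727 - 56) = sqrt(-783) = 3*I*sqrt(87)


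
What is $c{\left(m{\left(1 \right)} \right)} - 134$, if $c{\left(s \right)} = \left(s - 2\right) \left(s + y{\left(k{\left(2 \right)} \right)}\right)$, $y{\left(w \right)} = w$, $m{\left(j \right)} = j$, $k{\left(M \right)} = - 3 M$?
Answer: $-129$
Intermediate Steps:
$c{\left(s \right)} = \left(-6 + s\right) \left(-2 + s\right)$ ($c{\left(s \right)} = \left(s - 2\right) \left(s - 6\right) = \left(-2 + s\right) \left(s - 6\right) = \left(-2 + s\right) \left(-6 + s\right) = \left(-6 + s\right) \left(-2 + s\right)$)
$c{\left(m{\left(1 \right)} \right)} - 134 = \left(12 + 1^{2} - 8\right) - 134 = \left(12 + 1 - 8\right) - 134 = 5 - 134 = -129$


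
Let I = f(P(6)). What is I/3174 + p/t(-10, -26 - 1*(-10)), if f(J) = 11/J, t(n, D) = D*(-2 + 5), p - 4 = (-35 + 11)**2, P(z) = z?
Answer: -57526/4761 ≈ -12.083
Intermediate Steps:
p = 580 (p = 4 + (-35 + 11)**2 = 4 + (-24)**2 = 4 + 576 = 580)
t(n, D) = 3*D (t(n, D) = D*3 = 3*D)
I = 11/6 ≈ 1.8333
I/3174 + p/t(-10, -26 - 1*(-10)) = (11/6)/3174 + 580/((3*(-26 - 1*(-10)))) = (11/6)*(1/3174) + 580/((3*(-26 + 10))) = 11/19044 + 580/((3*(-16))) = 11/19044 + 580/(-48) = 11/19044 + 580*(-1/48) = 11/19044 - 145/12 = -57526/4761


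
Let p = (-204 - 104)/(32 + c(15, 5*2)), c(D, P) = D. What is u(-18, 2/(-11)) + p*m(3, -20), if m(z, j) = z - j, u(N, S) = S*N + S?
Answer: -76326/517 ≈ -147.63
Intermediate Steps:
u(N, S) = S + N*S (u(N, S) = N*S + S = S + N*S)
p = -308/47 (p = (-204 - 104)/(32 + 15) = -308/47 ≈ -6.5532)
u(-18, 2/(-11)) + p*m(3, -20) = (2/(-11))*(1 - 18) - 308*(3 - 1*(-20))/47 = (2*(-1/11))*(-17) - 308*(3 + 20)/47 = -2/11*(-17) - 308/47*23 = 34/11 - 7084/47 = -76326/517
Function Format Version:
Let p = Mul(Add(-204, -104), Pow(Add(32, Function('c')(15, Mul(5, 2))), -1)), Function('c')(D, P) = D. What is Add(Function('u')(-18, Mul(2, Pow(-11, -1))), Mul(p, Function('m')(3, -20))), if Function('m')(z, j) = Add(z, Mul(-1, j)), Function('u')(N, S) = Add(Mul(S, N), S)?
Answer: Rational(-76326, 517) ≈ -147.63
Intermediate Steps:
Function('u')(N, S) = Add(S, Mul(N, S)) (Function('u')(N, S) = Add(Mul(N, S), S) = Add(S, Mul(N, S)))
p = Rational(-308, 47) (p = Mul(Add(-204, -104), Pow(Add(32, 15), -1)) = Mul(-308, Pow(47, -1)) = Mul(-308, Rational(1, 47)) = Rational(-308, 47) ≈ -6.5532)
Add(Function('u')(-18, Mul(2, Pow(-11, -1))), Mul(p, Function('m')(3, -20))) = Add(Mul(Mul(2, Pow(-11, -1)), Add(1, -18)), Mul(Rational(-308, 47), Add(3, Mul(-1, -20)))) = Add(Mul(Mul(2, Rational(-1, 11)), -17), Mul(Rational(-308, 47), Add(3, 20))) = Add(Mul(Rational(-2, 11), -17), Mul(Rational(-308, 47), 23)) = Add(Rational(34, 11), Rational(-7084, 47)) = Rational(-76326, 517)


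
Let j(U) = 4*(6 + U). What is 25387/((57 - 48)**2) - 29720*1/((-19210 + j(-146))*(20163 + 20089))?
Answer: 168354342140/537152877 ≈ 313.42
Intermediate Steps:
j(U) = 24 + 4*U
25387/((57 - 48)**2) - 29720*1/((-19210 + j(-146))*(20163 + 20089)) = 25387/((57 - 48)**2) - 29720*1/((-19210 + (24 + 4*(-146)))*(20163 + 20089)) = 25387/(9**2) - 29720*1/(40252*(-19210 + (24 - 584))) = 25387/81 - 29720*1/(40252*(-19210 - 560)) = 25387*(1/81) - 29720/((-19770*40252)) = 25387/81 - 29720/(-795782040) = 25387/81 - 29720*(-1/795782040) = 25387/81 + 743/19894551 = 168354342140/537152877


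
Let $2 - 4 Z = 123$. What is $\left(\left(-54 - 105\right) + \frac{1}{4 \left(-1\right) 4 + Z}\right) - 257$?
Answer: $- \frac{76964}{185} \approx -416.02$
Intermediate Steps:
$Z = - \frac{121}{4}$ ($Z = \frac{1}{2} - \frac{123}{4} = - \frac{121}{4} \approx -30.25$)
$\left(\left(-54 - 105\right) + \frac{1}{4 \left(-1\right) 4 + Z}\right) - 257 = \left(\left(-54 - 105\right) + \frac{1}{4 \left(-1\right) 4 - \frac{121}{4}}\right) - 257 = \left(-159 + \frac{1}{\left(-4\right) 4 - \frac{121}{4}}\right) - 257 = \left(-159 + \frac{1}{-16 - \frac{121}{4}}\right) - 257 = \left(-159 + \frac{1}{- \frac{185}{4}}\right) - 257 = \left(-159 - \frac{4}{185}\right) - 257 = - \frac{29419}{185} - 257 = - \frac{76964}{185}$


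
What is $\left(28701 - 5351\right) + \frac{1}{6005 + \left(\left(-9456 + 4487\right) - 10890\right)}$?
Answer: $\frac{230090899}{9854} \approx 23350.0$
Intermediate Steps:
$\left(28701 - 5351\right) + \frac{1}{6005 + \left(\left(-9456 + 4487\right) - 10890\right)} = 23350 + \frac{1}{6005 - 15859} = 23350 + \frac{1}{-9854} = 23350 - \frac{1}{9854} = \frac{230090899}{9854}$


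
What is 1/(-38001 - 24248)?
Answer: -1/62249 ≈ -1.6064e-5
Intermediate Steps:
1/(-38001 - 24248) = 1/(-62249) = -1/62249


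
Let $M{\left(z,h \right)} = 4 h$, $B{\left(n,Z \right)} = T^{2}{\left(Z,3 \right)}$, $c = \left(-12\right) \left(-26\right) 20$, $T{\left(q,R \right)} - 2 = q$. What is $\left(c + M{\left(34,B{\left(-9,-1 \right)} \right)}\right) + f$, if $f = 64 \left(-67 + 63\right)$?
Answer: $5988$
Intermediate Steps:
$f = -256$ ($f = 64 \left(-4\right) = -256$)
$T{\left(q,R \right)} = 2 + q$
$c = 6240$ ($c = 312 \cdot 20 = 6240$)
$B{\left(n,Z \right)} = \left(2 + Z\right)^{2}$
$\left(c + M{\left(34,B{\left(-9,-1 \right)} \right)}\right) + f = \left(6240 + 4 \left(2 - 1\right)^{2}\right) - 256 = \left(6240 + 4 \cdot 1^{2}\right) - 256 = \left(6240 + 4 \cdot 1\right) - 256 = \left(6240 + 4\right) - 256 = 6244 - 256 = 5988$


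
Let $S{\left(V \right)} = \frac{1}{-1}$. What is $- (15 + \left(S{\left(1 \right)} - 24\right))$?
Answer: $10$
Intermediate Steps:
$S{\left(V \right)} = -1$
$- (15 + \left(S{\left(1 \right)} - 24\right)) = - (15 - 25) = \left(-1\right) \left(-10\right) = 10$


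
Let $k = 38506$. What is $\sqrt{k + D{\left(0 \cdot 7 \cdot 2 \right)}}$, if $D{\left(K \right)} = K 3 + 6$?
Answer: $4 \sqrt{2407} \approx 196.24$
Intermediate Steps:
$D{\left(K \right)} = 6 + 3 K$ ($D{\left(K \right)} = 3 K + 6 = 6 + 3 K$)
$\sqrt{k + D{\left(0 \cdot 7 \cdot 2 \right)}} = \sqrt{38506 + \left(6 + 3 \cdot 0 \cdot 7 \cdot 2\right)} = \sqrt{38506 + \left(6 + 3 \cdot 0 \cdot 2\right)} = \sqrt{38506 + \left(6 + 3 \cdot 0\right)} = \sqrt{38506 + \left(6 + 0\right)} = \sqrt{38506 + 6} = \sqrt{38512} = 4 \sqrt{2407}$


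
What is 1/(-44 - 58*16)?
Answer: -1/972 ≈ -0.0010288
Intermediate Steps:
1/(-44 - 58*16) = 1/(-44 - 928) = 1/(-972) = -1/972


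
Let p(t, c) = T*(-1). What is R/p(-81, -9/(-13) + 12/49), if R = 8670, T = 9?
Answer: -2890/3 ≈ -963.33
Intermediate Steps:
p(t, c) = -9 (p(t, c) = 9*(-1) = -9)
R/p(-81, -9/(-13) + 12/49) = 8670/(-9) = 8670*(-1/9) = -2890/3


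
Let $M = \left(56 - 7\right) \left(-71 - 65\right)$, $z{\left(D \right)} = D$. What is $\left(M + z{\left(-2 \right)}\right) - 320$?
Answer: $-6986$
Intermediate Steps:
$M = -6664$ ($M = 49 \left(-136\right) = -6664$)
$\left(M + z{\left(-2 \right)}\right) - 320 = \left(-6664 - 2\right) - 320 = -6666 - 320 = -6986$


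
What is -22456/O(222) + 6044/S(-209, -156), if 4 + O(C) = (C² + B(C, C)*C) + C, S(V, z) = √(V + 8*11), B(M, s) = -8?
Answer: -1604/3409 - 6044*I/11 ≈ -0.47052 - 549.45*I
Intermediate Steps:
S(V, z) = √(88 + V) (S(V, z) = √(V + 88) = √(88 + V))
O(C) = -4 + C² - 7*C (O(C) = -4 + ((C² - 8*C) + C) = -4 + (C² - 7*C) = -4 + C² - 7*C)
-22456/O(222) + 6044/S(-209, -156) = -22456/(-4 + 222² - 7*222) + 6044/(√(88 - 209)) = -22456/(-4 + 49284 - 1554) + 6044/(√(-121)) = -22456/47726 + 6044/((11*I)) = -22456*1/47726 + 6044*(-I/11) = -1604/3409 - 6044*I/11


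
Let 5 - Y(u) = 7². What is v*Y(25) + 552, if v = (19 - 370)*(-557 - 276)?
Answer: -12864300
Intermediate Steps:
Y(u) = -44 (Y(u) = 5 - 1*7² = 5 - 1*49 = 5 - 49 = -44)
v = 292383 (v = -351*(-833) = 292383)
v*Y(25) + 552 = 292383*(-44) + 552 = -12864852 + 552 = -12864300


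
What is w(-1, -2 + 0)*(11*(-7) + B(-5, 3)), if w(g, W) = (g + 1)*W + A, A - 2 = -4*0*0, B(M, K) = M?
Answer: -164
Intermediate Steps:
A = 2 (A = 2 - 4*0*0 = 2 + 0*0 = 2 + 0 = 2)
w(g, W) = 2 + W*(1 + g) (w(g, W) = (g + 1)*W + 2 = (1 + g)*W + 2 = W*(1 + g) + 2 = 2 + W*(1 + g))
w(-1, -2 + 0)*(11*(-7) + B(-5, 3)) = (2 + (-2 + 0) + (-2 + 0)*(-1))*(11*(-7) - 5) = (2 - 2 - 2*(-1))*(-77 - 5) = (2 - 2 + 2)*(-82) = 2*(-82) = -164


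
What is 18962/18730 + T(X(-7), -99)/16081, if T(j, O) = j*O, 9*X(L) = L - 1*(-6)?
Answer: 152566976/150598565 ≈ 1.0131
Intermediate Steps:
X(L) = ⅔ + L/9 (X(L) = (L - 1*(-6))/9 = (L + 6)/9 = (6 + L)/9 = ⅔ + L/9)
T(j, O) = O*j
18962/18730 + T(X(-7), -99)/16081 = 18962/18730 - 99*(⅔ + (⅑)*(-7))/16081 = 18962*(1/18730) - 99*(⅔ - 7/9)*(1/16081) = 9481/9365 - 99*(-⅑)*(1/16081) = 9481/9365 + 11*(1/16081) = 9481/9365 + 11/16081 = 152566976/150598565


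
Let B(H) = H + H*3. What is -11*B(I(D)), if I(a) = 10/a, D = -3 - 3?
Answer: 220/3 ≈ 73.333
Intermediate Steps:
D = -6
B(H) = 4*H (B(H) = H + 3*H = 4*H)
-11*B(I(D)) = -44*10/(-6) = -44*10*(-1/6) = -44*(-5)/3 = -11*(-20/3) = 220/3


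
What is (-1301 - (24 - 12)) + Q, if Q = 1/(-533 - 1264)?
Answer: -2359462/1797 ≈ -1313.0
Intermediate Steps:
Q = -1/1797 (Q = 1/(-1797) = -1/1797 ≈ -0.00055648)
(-1301 - (24 - 12)) + Q = (-1301 - (24 - 12)) - 1/1797 = (-1301 - 1*12) - 1/1797 = (-1301 - 12) - 1/1797 = -1313 - 1/1797 = -2359462/1797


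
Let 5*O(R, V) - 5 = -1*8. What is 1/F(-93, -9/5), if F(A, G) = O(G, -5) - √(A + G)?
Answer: -5/793 + 5*I*√2370/2379 ≈ -0.0063052 + 0.10232*I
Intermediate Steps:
O(R, V) = -⅗ (O(R, V) = 1 + (-1*8)/5 = 1 + (⅕)*(-8) = 1 - 8/5 = -⅗)
F(A, G) = -⅗ - √(A + G)
1/F(-93, -9/5) = 1/(-⅗ - √(-93 - 9/5)) = 1/(-⅗ - √(-474/5)) = 1/(-⅗ - I*√2370/5)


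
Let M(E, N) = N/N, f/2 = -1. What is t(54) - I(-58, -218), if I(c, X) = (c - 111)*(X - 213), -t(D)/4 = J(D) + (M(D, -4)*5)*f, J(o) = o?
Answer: -73015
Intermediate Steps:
f = -2 (f = 2*(-1) = -2)
M(E, N) = 1
t(D) = 40 - 4*D (t(D) = -4*(D + (1*5)*(-2)) = -4*(D + 5*(-2)) = -4*(D - 10) = -4*(-10 + D) = 40 - 4*D)
I(c, X) = (-213 + X)*(-111 + c) (I(c, X) = (-111 + c)*(-213 + X) = (-213 + X)*(-111 + c))
t(54) - I(-58, -218) = (40 - 4*54) - (23643 - 213*(-58) - 111*(-218) - 218*(-58)) = (40 - 216) - (23643 + 12354 + 24198 + 12644) = -176 - 1*72839 = -176 - 72839 = -73015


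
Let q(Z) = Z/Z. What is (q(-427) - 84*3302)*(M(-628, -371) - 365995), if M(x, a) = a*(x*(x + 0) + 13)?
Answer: 40686211346494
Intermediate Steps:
q(Z) = 1
M(x, a) = a*(13 + x**2) (M(x, a) = a*(x*x + 13) = a*(x**2 + 13) = a*(13 + x**2))
(q(-427) - 84*3302)*(M(-628, -371) - 365995) = (1 - 84*3302)*(-371*(13 + (-628)**2) - 365995) = (1 - 277368)*(-371*(13 + 394384) - 365995) = -277367*(-371*394397 - 365995) = -277367*(-146321287 - 365995) = -277367*(-146687282) = 40686211346494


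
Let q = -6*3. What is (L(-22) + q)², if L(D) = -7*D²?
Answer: 11600836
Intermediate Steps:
q = -18
(L(-22) + q)² = (-7*(-22)² - 18)² = (-7*484 - 18)² = (-3388 - 18)² = (-3406)² = 11600836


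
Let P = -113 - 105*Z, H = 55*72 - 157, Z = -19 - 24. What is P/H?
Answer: 4402/3803 ≈ 1.1575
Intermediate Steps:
Z = -43
H = 3803 (H = 3960 - 157 = 3803)
P = 4402 (P = -113 - 105*(-43) = -113 + 4515 = 4402)
P/H = 4402/3803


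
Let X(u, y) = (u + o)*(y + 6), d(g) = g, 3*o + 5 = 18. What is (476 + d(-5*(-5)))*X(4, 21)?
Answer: 112725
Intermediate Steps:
o = 13/3 (o = -5/3 + (⅓)*18 = -5/3 + 6 = 13/3 ≈ 4.3333)
X(u, y) = (6 + y)*(13/3 + u) (X(u, y) = (u + 13/3)*(y + 6) = (13/3 + u)*(6 + y) = (6 + y)*(13/3 + u))
(476 + d(-5*(-5)))*X(4, 21) = (476 - 5*(-5))*(26 + 6*4 + (13/3)*21 + 4*21) = (476 + 25)*(26 + 24 + 91 + 84) = 501*225 = 112725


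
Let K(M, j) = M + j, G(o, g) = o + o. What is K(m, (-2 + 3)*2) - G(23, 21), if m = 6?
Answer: -38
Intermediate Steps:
G(o, g) = 2*o
K(m, (-2 + 3)*2) - G(23, 21) = (6 + (-2 + 3)*2) - 2*23 = (6 + 1*2) - 1*46 = (6 + 2) - 46 = 8 - 46 = -38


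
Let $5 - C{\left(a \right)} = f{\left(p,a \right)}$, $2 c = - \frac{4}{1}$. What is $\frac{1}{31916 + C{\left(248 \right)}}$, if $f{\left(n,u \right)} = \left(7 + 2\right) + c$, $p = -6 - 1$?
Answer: $\frac{1}{31914} \approx 3.1334 \cdot 10^{-5}$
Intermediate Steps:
$p = -7$
$c = -2$ ($c = \frac{\left(-4\right) 1^{-1}}{2} = \frac{\left(-4\right) 1}{2} = \frac{1}{2} \left(-4\right) = -2$)
$f{\left(n,u \right)} = 7$ ($f{\left(n,u \right)} = \left(7 + 2\right) - 2 = 9 - 2 = 7$)
$C{\left(a \right)} = -2$ ($C{\left(a \right)} = 5 - 7 = -2$)
$\frac{1}{31916 + C{\left(248 \right)}} = \frac{1}{31916 - 2} = \frac{1}{31914}$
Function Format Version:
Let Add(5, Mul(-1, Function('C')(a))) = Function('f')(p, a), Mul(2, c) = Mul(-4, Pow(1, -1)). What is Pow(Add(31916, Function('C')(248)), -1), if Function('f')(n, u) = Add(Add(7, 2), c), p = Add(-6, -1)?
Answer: Rational(1, 31914) ≈ 3.1334e-5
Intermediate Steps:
p = -7
c = -2 (c = Mul(Rational(1, 2), Mul(-4, Pow(1, -1))) = Mul(Rational(1, 2), Mul(-4, 1)) = Mul(Rational(1, 2), -4) = -2)
Function('f')(n, u) = 7 (Function('f')(n, u) = Add(Add(7, 2), -2) = Add(9, -2) = 7)
Function('C')(a) = -2 (Function('C')(a) = Add(5, Mul(-1, 7)) = Add(5, -7) = -2)
Pow(Add(31916, Function('C')(248)), -1) = Pow(Add(31916, -2), -1) = Pow(31914, -1) = Rational(1, 31914)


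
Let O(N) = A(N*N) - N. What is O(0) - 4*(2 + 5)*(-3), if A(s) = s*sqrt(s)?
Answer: 84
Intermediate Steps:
A(s) = s**(3/2)
O(N) = (N**2)**(3/2) - N (O(N) = (N*N)**(3/2) - N = (N**2)**(3/2) - N)
O(0) - 4*(2 + 5)*(-3) = ((0**2)**(3/2) - 1*0) - 4*(2 + 5)*(-3) = (0**(3/2) + 0) - 4*7*(-3) = (0 + 0) - 28*(-3) = 0 + 84 = 84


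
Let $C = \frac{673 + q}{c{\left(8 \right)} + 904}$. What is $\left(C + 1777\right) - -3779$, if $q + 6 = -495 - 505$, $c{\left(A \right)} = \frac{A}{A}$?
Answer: $\frac{5027847}{905} \approx 5555.6$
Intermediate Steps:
$c{\left(A \right)} = 1$
$q = -1006$ ($q = -6 - 1000 = -1006$)
$C = - \frac{333}{905}$ ($C = \frac{673 - 1006}{1 + 904} = - \frac{333}{905} \approx -0.36796$)
$\left(C + 1777\right) - -3779 = \left(- \frac{333}{905} + 1777\right) - -3779 = \frac{1607852}{905} + 3779 = \frac{5027847}{905}$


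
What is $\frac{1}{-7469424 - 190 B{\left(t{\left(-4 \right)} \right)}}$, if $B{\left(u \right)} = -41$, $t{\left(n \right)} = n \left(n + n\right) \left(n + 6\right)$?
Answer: $- \frac{1}{7461634} \approx -1.3402 \cdot 10^{-7}$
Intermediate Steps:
$t{\left(n \right)} = 2 n^{2} \left(6 + n\right)$ ($t{\left(n \right)} = n 2 n \left(6 + n\right) = 2 n^{2} \left(6 + n\right)$)
$\frac{1}{-7469424 - 190 B{\left(t{\left(-4 \right)} \right)}} = \frac{1}{-7469424 - -7790} = \frac{1}{-7469424 + 7790} = \frac{1}{-7461634} = - \frac{1}{7461634}$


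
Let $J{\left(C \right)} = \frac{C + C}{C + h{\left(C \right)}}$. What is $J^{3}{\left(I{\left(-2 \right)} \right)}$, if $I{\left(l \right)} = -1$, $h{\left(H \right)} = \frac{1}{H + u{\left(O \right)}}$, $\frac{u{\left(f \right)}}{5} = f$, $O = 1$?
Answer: $\frac{512}{27} \approx 18.963$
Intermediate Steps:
$u{\left(f \right)} = 5 f$
$h{\left(H \right)} = \frac{1}{5 + H}$ ($h{\left(H \right)} = \frac{1}{H + 5 \cdot 1} = \frac{1}{H + 5} = \frac{1}{5 + H}$)
$J{\left(C \right)} = \frac{2 C}{C + \frac{1}{5 + C}}$ ($J{\left(C \right)} = \frac{C + C}{C + \frac{1}{5 + C}} = \frac{2 C}{C + \frac{1}{5 + C}}$)
$J^{3}{\left(I{\left(-2 \right)} \right)} = \left(2 \left(-1\right) \frac{1}{1 - \left(5 - 1\right)} \left(5 - 1\right)\right)^{3} = \left(2 \left(-1\right) \frac{1}{1 - 4} \cdot 4\right)^{3} = \left(2 \left(-1\right) \frac{1}{-3} \cdot 4\right)^{3} = \left(2 \left(-1\right) \left(- \frac{1}{3}\right) 4\right)^{3} = \left(\frac{8}{3}\right)^{3} = \frac{512}{27}$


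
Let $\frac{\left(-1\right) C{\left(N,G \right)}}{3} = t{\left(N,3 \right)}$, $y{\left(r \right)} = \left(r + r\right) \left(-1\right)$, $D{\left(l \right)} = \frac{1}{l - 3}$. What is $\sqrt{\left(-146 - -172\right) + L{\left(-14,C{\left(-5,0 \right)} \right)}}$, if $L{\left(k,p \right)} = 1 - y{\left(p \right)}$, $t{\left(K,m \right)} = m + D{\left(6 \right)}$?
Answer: $\sqrt{7} \approx 2.6458$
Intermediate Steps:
$D{\left(l \right)} = \frac{1}{-3 + l}$
$y{\left(r \right)} = - 2 r$ ($y{\left(r \right)} = 2 r \left(-1\right) = - 2 r$)
$t{\left(K,m \right)} = \frac{1}{3} + m$ ($t{\left(K,m \right)} = m + \frac{1}{-3 + 6} = m + \frac{1}{3} = \frac{1}{3} + m$)
$C{\left(N,G \right)} = -10$ ($C{\left(N,G \right)} = - 3 \left(\frac{1}{3} + 3\right) = \left(-3\right) \frac{10}{3} = -10$)
$L{\left(k,p \right)} = 1 + 2 p$ ($L{\left(k,p \right)} = 1 - - 2 p = 1 + 2 p$)
$\sqrt{\left(-146 - -172\right) + L{\left(-14,C{\left(-5,0 \right)} \right)}} = \sqrt{\left(-146 - -172\right) + \left(1 + 2 \left(-10\right)\right)} = \sqrt{\left(-146 + 172\right) + \left(1 - 20\right)} = \sqrt{26 - 19} = \sqrt{7}$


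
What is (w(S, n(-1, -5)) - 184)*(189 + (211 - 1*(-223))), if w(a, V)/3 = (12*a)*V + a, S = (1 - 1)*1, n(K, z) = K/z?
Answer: -114632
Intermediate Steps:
S = 0 (S = 0*1 = 0)
w(a, V) = 3*a + 36*V*a (w(a, V) = 3*((12*a)*V + a) = 3*(12*V*a + a) = 3*(a + 12*V*a) = 3*a + 36*V*a)
(w(S, n(-1, -5)) - 184)*(189 + (211 - 1*(-223))) = (3*0*(1 + 12*(-1/(-5))) - 184)*(189 + (211 - 1*(-223))) = (3*0*(1 + 12*(-1*(-1/5))) - 184)*(189 + (211 + 223)) = (3*0*(1 + 12*(1/5)) - 184)*(189 + 434) = (3*0*(1 + 12/5) - 184)*623 = (3*0*(17/5) - 184)*623 = (0 - 184)*623 = -184*623 = -114632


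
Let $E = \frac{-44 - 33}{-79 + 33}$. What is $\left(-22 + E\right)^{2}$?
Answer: $\frac{874225}{2116} \approx 413.15$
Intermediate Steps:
$E = \frac{77}{46}$ ($E = - \frac{77}{-46} = \left(-77\right) \left(- \frac{1}{46}\right) = \frac{77}{46} \approx 1.6739$)
$\left(-22 + E\right)^{2} = \left(-22 + \frac{77}{46}\right)^{2} = \left(- \frac{935}{46}\right)^{2} = \frac{874225}{2116}$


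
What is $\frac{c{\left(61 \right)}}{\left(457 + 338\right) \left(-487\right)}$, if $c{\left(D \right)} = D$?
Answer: $- \frac{61}{387165} \approx -0.00015756$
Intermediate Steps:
$\frac{c{\left(61 \right)}}{\left(457 + 338\right) \left(-487\right)} = \frac{61}{\left(457 + 338\right) \left(-487\right)} = \frac{61}{795 \left(-487\right)} = \frac{61}{-387165} = 61 \left(- \frac{1}{387165}\right) = - \frac{61}{387165}$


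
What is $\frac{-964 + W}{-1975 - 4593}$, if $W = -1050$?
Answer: $\frac{1007}{3284} \approx 0.30664$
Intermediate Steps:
$\frac{-964 + W}{-1975 - 4593} = \frac{-964 - 1050}{-1975 - 4593} = - \frac{2014}{-6568} = \left(-2014\right) \left(- \frac{1}{6568}\right) = \frac{1007}{3284}$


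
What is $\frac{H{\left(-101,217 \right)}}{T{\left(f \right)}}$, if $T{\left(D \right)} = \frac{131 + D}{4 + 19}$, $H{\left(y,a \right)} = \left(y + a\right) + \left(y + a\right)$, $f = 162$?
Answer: $\frac{5336}{293} \approx 18.212$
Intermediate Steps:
$H{\left(y,a \right)} = 2 a + 2 y$ ($H{\left(y,a \right)} = \left(a + y\right) + \left(a + y\right) = 2 a + 2 y$)
$T{\left(D \right)} = \frac{131}{23} + \frac{D}{23}$ ($T{\left(D \right)} = \frac{131 + D}{23} = \left(131 + D\right) \frac{1}{23} = \frac{131}{23} + \frac{D}{23}$)
$\frac{H{\left(-101,217 \right)}}{T{\left(f \right)}} = \frac{2 \cdot 217 + 2 \left(-101\right)}{\frac{131}{23} + \frac{1}{23} \cdot 162} = \frac{434 - 202}{\frac{131}{23} + \frac{162}{23}} = \frac{232}{\frac{293}{23}} = 232 \cdot \frac{23}{293} = \frac{5336}{293}$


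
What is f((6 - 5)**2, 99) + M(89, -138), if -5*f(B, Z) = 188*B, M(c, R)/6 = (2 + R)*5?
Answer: -20588/5 ≈ -4117.6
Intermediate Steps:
M(c, R) = 60 + 30*R (M(c, R) = 6*((2 + R)*5) = 6*(10 + 5*R) = 60 + 30*R)
f(B, Z) = -188*B/5
f((6 - 5)**2, 99) + M(89, -138) = -188*(6 - 5)**2/5 + (60 + 30*(-138)) = -188/5*1**2 + (60 - 4140) = -188/5*1 - 4080 = -188/5 - 4080 = -20588/5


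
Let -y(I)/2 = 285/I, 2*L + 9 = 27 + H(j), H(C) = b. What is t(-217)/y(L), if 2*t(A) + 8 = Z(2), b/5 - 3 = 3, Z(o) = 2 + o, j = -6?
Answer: 8/95 ≈ 0.084211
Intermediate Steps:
b = 30 (b = 15 + 5*3 = 15 + 15 = 30)
t(A) = -2 (t(A) = -4 + (2 + 2)/2 = -4 + (½)*4 = -4 + 2 = -2)
H(C) = 30
L = 24 (L = -9/2 + (27 + 30)/2 = -9/2 + (½)*57 = -9/2 + 57/2 = 24)
y(I) = -570/I
t(-217)/y(L) = -2/((-570/24)) = -2/((-570*1/24)) = -2/(-95/4) = -2*(-4/95) = 8/95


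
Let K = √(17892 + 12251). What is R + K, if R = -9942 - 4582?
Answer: -14524 + √30143 ≈ -14350.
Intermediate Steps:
R = -14524
K = √30143 ≈ 173.62
R + K = -14524 + √30143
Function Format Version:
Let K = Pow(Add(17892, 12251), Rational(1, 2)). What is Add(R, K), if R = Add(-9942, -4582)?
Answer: Add(-14524, Pow(30143, Rational(1, 2))) ≈ -14350.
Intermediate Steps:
R = -14524
K = Pow(30143, Rational(1, 2)) ≈ 173.62
Add(R, K) = Add(-14524, Pow(30143, Rational(1, 2)))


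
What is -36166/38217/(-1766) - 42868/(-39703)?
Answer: 1447324801697/1339801993533 ≈ 1.0803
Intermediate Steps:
-36166/38217/(-1766) - 42868/(-39703) = -36166*1/38217*(-1/1766) - 42868*(-1/39703) = -36166/38217*(-1/1766) + 42868/39703 = 18083/33745611 + 42868/39703 = 1447324801697/1339801993533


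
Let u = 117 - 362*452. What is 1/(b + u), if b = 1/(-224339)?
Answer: -224339/36680996874 ≈ -6.1159e-6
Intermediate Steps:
b = -1/224339 ≈ -4.4575e-6
u = -163507 (u = 117 - 163624 = -163507)
1/(b + u) = 1/(-1/224339 - 163507) = 1/(-36680996874/224339) = -224339/36680996874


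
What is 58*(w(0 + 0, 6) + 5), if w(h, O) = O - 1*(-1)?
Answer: 696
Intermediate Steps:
w(h, O) = 1 + O (w(h, O) = O + 1 = 1 + O)
58*(w(0 + 0, 6) + 5) = 58*((1 + 6) + 5) = 58*(7 + 5) = 58*12 = 696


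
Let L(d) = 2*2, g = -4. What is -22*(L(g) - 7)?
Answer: 66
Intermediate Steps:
L(d) = 4
-22*(L(g) - 7) = -22*(4 - 7) = -22*(-3) = 66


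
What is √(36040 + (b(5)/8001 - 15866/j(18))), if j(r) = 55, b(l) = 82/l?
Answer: 2*√192311848861055/146685 ≈ 189.08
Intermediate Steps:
√(36040 + (b(5)/8001 - 15866/j(18))) = √(36040 + ((82/5)/8001 - 15866/55)) = √(36040 + ((82*(⅕))*(1/8001) - 15866*1/55)) = √(36040 + ((82/5)*(1/8001) - 15866/55)) = √(36040 + (82/40005 - 15866/55)) = √(36040 - 126942964/440055) = √(15732639236/440055) = 2*√192311848861055/146685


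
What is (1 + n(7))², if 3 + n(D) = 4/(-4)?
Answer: 9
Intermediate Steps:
n(D) = -4 (n(D) = -3 + 4/(-4) = -3 + 4*(-¼) = -3 - 1 = -4)
(1 + n(7))² = (1 - 4)² = (-3)² = 9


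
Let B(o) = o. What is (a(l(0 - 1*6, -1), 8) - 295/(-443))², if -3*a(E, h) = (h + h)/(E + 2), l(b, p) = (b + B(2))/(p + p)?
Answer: 786769/1766241 ≈ 0.44545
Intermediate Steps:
l(b, p) = (2 + b)/(2*p) (l(b, p) = (b + 2)/(p + p) = (2 + b)/((2*p)) = (2 + b)*(1/(2*p)) = (2 + b)/(2*p))
a(E, h) = -2*h/(3*(2 + E)) (a(E, h) = -(h + h)/(3*(E + 2)) = -2*h/(3*(2 + E)))
(a(l(0 - 1*6, -1), 8) - 295/(-443))² = (-2*8/(6 + 3*((½)*(2 + (0 - 1*6))/(-1))) - 295/(-443))² = (-2*8/(6 + 3*((½)*(-1)*(2 + (0 - 6)))) - 295*(-1/443))² = (-2*8/(6 + 3*((½)*(-1)*(2 - 6))) + 295/443)² = (-2*8/(6 + 3*((½)*(-1)*(-4))) + 295/443)² = (-2*8/(6 + 3*2) + 295/443)² = (-2*8/(6 + 6) + 295/443)² = (-2*8/12 + 295/443)² = (-2*8*1/12 + 295/443)² = (-4/3 + 295/443)² = (-887/1329)² = 786769/1766241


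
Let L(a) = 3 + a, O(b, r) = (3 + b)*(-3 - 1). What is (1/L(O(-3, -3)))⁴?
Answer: 1/81 ≈ 0.012346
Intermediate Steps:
O(b, r) = -12 - 4*b (O(b, r) = (3 + b)*(-4) = -12 - 4*b)
(1/L(O(-3, -3)))⁴ = (1/(3 + (-12 - 4*(-3))))⁴ = (1/(3 + (-12 + 12)))⁴ = (1/(3 + 0))⁴ = (1/3)⁴ = (⅓)⁴ = 1/81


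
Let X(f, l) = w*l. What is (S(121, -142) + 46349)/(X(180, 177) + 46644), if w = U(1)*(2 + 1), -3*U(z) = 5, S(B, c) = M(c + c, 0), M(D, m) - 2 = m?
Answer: 46351/45759 ≈ 1.0129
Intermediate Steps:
M(D, m) = 2 + m
S(B, c) = 2 (S(B, c) = 2 + 0 = 2)
U(z) = -5/3 (U(z) = -1/3*5 = -5/3)
w = -5 (w = -5*(2 + 1)/3 = -5/3*3 = -5)
X(f, l) = -5*l
(S(121, -142) + 46349)/(X(180, 177) + 46644) = (2 + 46349)/(-5*177 + 46644) = 46351/(-885 + 46644) = 46351/45759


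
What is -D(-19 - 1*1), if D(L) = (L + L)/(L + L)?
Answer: -1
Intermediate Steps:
D(L) = 1 (D(L) = (2*L)/((2*L)) = (2*L)*(1/(2*L)) = 1)
-D(-19 - 1*1) = -1*1 = -1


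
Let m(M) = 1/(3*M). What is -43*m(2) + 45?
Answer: 227/6 ≈ 37.833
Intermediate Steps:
m(M) = 1/(3*M)
-43*m(2) + 45 = -43/(3*2) + 45 = -43*1/6 + 45 = -43/6 + 45 = 227/6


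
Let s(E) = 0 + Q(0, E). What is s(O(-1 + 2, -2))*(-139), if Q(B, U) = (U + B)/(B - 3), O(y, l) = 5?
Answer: 695/3 ≈ 231.67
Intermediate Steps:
Q(B, U) = (B + U)/(-3 + B)
s(E) = -E/3 (s(E) = 0 + (0 + E)/(-3 + 0) = 0 + E/(-3) = 0 - E/3 = -E/3)
s(O(-1 + 2, -2))*(-139) = -1/3*5*(-139) = -5/3*(-139) = 695/3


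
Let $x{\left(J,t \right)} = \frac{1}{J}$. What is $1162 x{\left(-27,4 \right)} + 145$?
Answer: $\frac{2753}{27} \approx 101.96$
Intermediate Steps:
$1162 x{\left(-27,4 \right)} + 145 = \frac{1162}{-27} + 145 = 1162 \left(- \frac{1}{27}\right) + 145 = - \frac{1162}{27} + 145 = \frac{2753}{27}$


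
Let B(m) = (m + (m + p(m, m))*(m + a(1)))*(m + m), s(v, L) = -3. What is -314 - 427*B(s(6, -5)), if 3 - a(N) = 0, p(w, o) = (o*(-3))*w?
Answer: -8000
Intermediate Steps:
p(w, o) = -3*o*w (p(w, o) = (-3*o)*w = -3*o*w)
a(N) = 3 (a(N) = 3 - 1*0 = 3 + 0 = 3)
B(m) = 2*m*(m + (3 + m)*(m - 3*m²)) (B(m) = (m + (m - 3*m*m)*(m + 3))*(m + m) = (m + (m - 3*m²)*(3 + m))*(2*m) = (m + (3 + m)*(m - 3*m²))*(2*m) = 2*m*(m + (3 + m)*(m - 3*m²)))
-314 - 427*B(s(6, -5)) = -314 - 427*(-3)²*(8 - 16*(-3) - 6*(-3)²) = -314 - 3843*(8 + 48 - 6*9) = -314 - 3843*(8 + 48 - 54) = -314 - 3843*2 = -314 - 427*18 = -314 - 7686 = -8000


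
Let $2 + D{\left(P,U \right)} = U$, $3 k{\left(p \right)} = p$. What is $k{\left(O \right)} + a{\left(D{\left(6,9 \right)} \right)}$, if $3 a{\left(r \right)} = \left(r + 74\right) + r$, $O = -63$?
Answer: $\frac{25}{3} \approx 8.3333$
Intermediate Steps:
$k{\left(p \right)} = \frac{p}{3}$
$D{\left(P,U \right)} = -2 + U$
$a{\left(r \right)} = \frac{74}{3} + \frac{2 r}{3}$ ($a{\left(r \right)} = \frac{\left(r + 74\right) + r}{3} = \frac{\left(74 + r\right) + r}{3} = \frac{74 + 2 r}{3} = \frac{74}{3} + \frac{2 r}{3}$)
$k{\left(O \right)} + a{\left(D{\left(6,9 \right)} \right)} = \frac{1}{3} \left(-63\right) + \left(\frac{74}{3} + \frac{2 \left(-2 + 9\right)}{3}\right) = -21 + \left(\frac{74}{3} + \frac{2}{3} \cdot 7\right) = -21 + \left(\frac{74}{3} + \frac{14}{3}\right) = -21 + \frac{88}{3} = \frac{25}{3}$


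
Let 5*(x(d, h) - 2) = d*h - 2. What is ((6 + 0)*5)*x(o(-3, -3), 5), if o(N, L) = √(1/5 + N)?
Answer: 48 + 6*I*√70 ≈ 48.0 + 50.2*I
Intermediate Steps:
o(N, L) = √(⅕ + N)
x(d, h) = 8/5 + d*h/5 (x(d, h) = 2 + (d*h - 2)/5 = 2 + (-2 + d*h)/5 = 2 + (-⅖ + d*h/5) = 8/5 + d*h/5)
((6 + 0)*5)*x(o(-3, -3), 5) = ((6 + 0)*5)*(8/5 + (⅕)*(√(5 + 25*(-3))/5)*5) = (6*5)*(8/5 + (⅕)*(√(5 - 75)/5)*5) = 30*(8/5 + (⅕)*(√(-70)/5)*5) = 30*(8/5 + (⅕)*((I*√70)/5)*5) = 30*(8/5 + (⅕)*(I*√70/5)*5) = 30*(8/5 + I*√70/5) = 48 + 6*I*√70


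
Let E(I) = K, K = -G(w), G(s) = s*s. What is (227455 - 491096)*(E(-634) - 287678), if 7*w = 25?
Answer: 530929548561/7 ≈ 7.5847e+10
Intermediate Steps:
w = 25/7 (w = (1/7)*25 = 25/7 ≈ 3.5714)
G(s) = s**2
K = -625/49 (K = -(25/7)**2 = -1*625/49 = -625/49 ≈ -12.755)
E(I) = -625/49
(227455 - 491096)*(E(-634) - 287678) = (227455 - 491096)*(-625/49 - 287678) = -263641*(-14096847/49) = 530929548561/7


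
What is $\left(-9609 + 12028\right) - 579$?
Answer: $1840$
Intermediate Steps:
$\left(-9609 + 12028\right) - 579 = 2419 - 579 = 1840$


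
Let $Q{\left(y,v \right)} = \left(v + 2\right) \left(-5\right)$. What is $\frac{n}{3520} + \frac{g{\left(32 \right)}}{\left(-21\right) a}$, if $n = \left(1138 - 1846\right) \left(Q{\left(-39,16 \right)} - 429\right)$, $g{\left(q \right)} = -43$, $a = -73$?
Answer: $\frac{140788139}{1349040} \approx 104.36$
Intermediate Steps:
$Q{\left(y,v \right)} = -10 - 5 v$ ($Q{\left(y,v \right)} = \left(2 + v\right) \left(-5\right) = -10 - 5 v$)
$n = 367452$ ($n = \left(1138 - 1846\right) \left(\left(-10 - 80\right) - 429\right) = - 708 \left(\left(-10 - 80\right) - 429\right) = - 708 \left(-90 - 429\right) = \left(-708\right) \left(-519\right) = 367452$)
$\frac{n}{3520} + \frac{g{\left(32 \right)}}{\left(-21\right) a} = \frac{367452}{3520} - \frac{43}{\left(-21\right) \left(-73\right)} = 367452 \cdot \frac{1}{3520} - \frac{43}{1533} = \frac{91863}{880} - \frac{43}{1533} = \frac{140788139}{1349040}$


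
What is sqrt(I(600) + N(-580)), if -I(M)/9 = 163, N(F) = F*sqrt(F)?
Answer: sqrt(-1467 - 1160*I*sqrt(145)) ≈ 79.303 - 88.068*I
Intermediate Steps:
N(F) = F**(3/2)
I(M) = -1467 (I(M) = -9*163 = -1467)
sqrt(I(600) + N(-580)) = sqrt(-1467 + (-580)**(3/2)) = sqrt(-1467 - 1160*I*sqrt(145))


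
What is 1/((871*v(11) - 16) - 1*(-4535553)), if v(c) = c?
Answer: 1/4545118 ≈ 2.2002e-7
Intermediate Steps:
1/((871*v(11) - 16) - 1*(-4535553)) = 1/((871*11 - 16) - 1*(-4535553)) = 1/((9581 - 16) + 4535553) = 1/(9565 + 4535553) = 1/4545118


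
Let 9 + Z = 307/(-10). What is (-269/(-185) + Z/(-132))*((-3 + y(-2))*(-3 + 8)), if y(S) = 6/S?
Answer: -85705/1628 ≈ -52.644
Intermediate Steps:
Z = -397/10 (Z = -9 + 307/(-10) = -9 + 307*(-⅒) = -9 - 307/10 = -397/10 ≈ -39.700)
(-269/(-185) + Z/(-132))*((-3 + y(-2))*(-3 + 8)) = (-269/(-185) - 397/10/(-132))*((-3 + 6/(-2))*(-3 + 8)) = (-269*(-1/185) - 397/10*(-1/132))*((-3 + 6*(-½))*5) = (269/185 + 397/1320)*((-3 - 3)*5) = 17141*(-6*5)/9768 = (17141/9768)*(-30) = -85705/1628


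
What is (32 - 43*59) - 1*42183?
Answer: -44688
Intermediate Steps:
(32 - 43*59) - 1*42183 = (32 - 2537) - 42183 = -2505 - 42183 = -44688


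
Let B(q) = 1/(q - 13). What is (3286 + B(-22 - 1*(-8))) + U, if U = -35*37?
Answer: 53756/27 ≈ 1991.0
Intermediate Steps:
U = -1295
B(q) = 1/(-13 + q)
(3286 + B(-22 - 1*(-8))) + U = (3286 + 1/(-13 + (-22 - 1*(-8)))) - 1295 = (3286 + 1/(-13 + (-22 + 8))) - 1295 = (3286 + 1/(-13 - 14)) - 1295 = (3286 + 1/(-27)) - 1295 = (3286 - 1/27) - 1295 = 88721/27 - 1295 = 53756/27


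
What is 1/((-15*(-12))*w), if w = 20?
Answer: 1/3600 ≈ 0.00027778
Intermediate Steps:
1/((-15*(-12))*w) = 1/(-15*(-12)*20) = 1/(180*20) = 1/3600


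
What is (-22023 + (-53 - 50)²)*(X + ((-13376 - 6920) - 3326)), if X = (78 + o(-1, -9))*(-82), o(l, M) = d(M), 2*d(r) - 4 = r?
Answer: 340285582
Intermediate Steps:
d(r) = 2 + r/2
o(l, M) = 2 + M/2
X = -6191 (X = (78 + (2 + (½)*(-9)))*(-82) = (78 + (2 - 9/2))*(-82) = (78 - 5/2)*(-82) = (151/2)*(-82) = -6191)
(-22023 + (-53 - 50)²)*(X + ((-13376 - 6920) - 3326)) = (-22023 + (-53 - 50)²)*(-6191 + ((-13376 - 6920) - 3326)) = (-22023 + (-103)²)*(-6191 + (-20296 - 3326)) = (-22023 + 10609)*(-6191 - 23622) = -11414*(-29813) = 340285582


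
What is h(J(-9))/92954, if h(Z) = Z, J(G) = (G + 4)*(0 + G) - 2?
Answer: 43/92954 ≈ 0.00046259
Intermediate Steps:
J(G) = -2 + G*(4 + G) (J(G) = (4 + G)*G - 2 = G*(4 + G) - 2 = -2 + G*(4 + G))
h(J(-9))/92954 = (-2 + (-9)**2 + 4*(-9))/92954 = (-2 + 81 - 36)*(1/92954) = 43*(1/92954) = 43/92954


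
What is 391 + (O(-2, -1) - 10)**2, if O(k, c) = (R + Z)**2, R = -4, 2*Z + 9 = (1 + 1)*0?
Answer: 68257/16 ≈ 4266.1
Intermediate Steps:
Z = -9/2 (Z = -9/2 + ((1 + 1)*0)/2 = -9/2 + (2*0)/2 = -9/2 + (1/2)*0 = -9/2 + 0 = -9/2 ≈ -4.5000)
O(k, c) = 289/4 (O(k, c) = (-4 - 9/2)**2 = (-17/2)**2 = 289/4)
391 + (O(-2, -1) - 10)**2 = 391 + (289/4 - 10)**2 = 391 + (249/4)**2 = 391 + 62001/16 = 68257/16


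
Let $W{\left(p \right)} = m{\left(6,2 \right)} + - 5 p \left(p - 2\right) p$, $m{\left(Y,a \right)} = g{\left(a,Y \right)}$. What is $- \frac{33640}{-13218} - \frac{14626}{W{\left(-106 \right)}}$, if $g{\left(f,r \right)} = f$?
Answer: $\frac{50978855603}{20049862089} \approx 2.5426$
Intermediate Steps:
$m{\left(Y,a \right)} = a$
$W{\left(p \right)} = 2 - 5 p^{2} \left(-2 + p\right)$ ($W{\left(p \right)} = 2 + - 5 p \left(p - 2\right) p = 2 + - 5 p \left(-2 + p\right) p = 2 - 5 p^{2} \left(-2 + p\right)$)
$- \frac{33640}{-13218} - \frac{14626}{W{\left(-106 \right)}} = - \frac{33640}{-13218} - \frac{14626}{2 - 5 \left(-106\right)^{3} + 10 \left(-106\right)^{2}} = \left(-33640\right) \left(- \frac{1}{13218}\right) - \frac{14626}{2 - -5955080 + 10 \cdot 11236} = \frac{16820}{6609} - \frac{14626}{2 + 5955080 + 112360} = \frac{16820}{6609} - \frac{14626}{6067442} = \frac{16820}{6609} - \frac{7313}{3033721} = \frac{50978855603}{20049862089}$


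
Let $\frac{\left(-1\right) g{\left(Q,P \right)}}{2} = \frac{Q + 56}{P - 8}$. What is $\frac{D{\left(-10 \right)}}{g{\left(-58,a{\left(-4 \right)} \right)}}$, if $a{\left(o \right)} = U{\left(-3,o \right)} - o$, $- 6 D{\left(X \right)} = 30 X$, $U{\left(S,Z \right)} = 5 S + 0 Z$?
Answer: $- \frac{475}{2} \approx -237.5$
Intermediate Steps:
$U{\left(S,Z \right)} = 5 S$ ($U{\left(S,Z \right)} = 5 S + 0 = 5 S$)
$D{\left(X \right)} = - 5 X$ ($D{\left(X \right)} = - \frac{30 X}{6} = - 5 X$)
$a{\left(o \right)} = -15 - o$ ($a{\left(o \right)} = 5 \left(-3\right) - o = -15 - o$)
$g{\left(Q,P \right)} = - \frac{2 \left(56 + Q\right)}{-8 + P}$ ($g{\left(Q,P \right)} = - 2 \frac{Q + 56}{P - 8} = - 2 \frac{56 + Q}{-8 + P} = - \frac{2 \left(56 + Q\right)}{-8 + P}$)
$\frac{D{\left(-10 \right)}}{g{\left(-58,a{\left(-4 \right)} \right)}} = \frac{\left(-5\right) \left(-10\right)}{2 \frac{1}{-8 - 11} \left(-56 - -58\right)} = \frac{50}{2 \frac{1}{-8 + \left(-15 + 4\right)} \left(-56 + 58\right)} = \frac{50}{2 \frac{1}{-8 - 11} \cdot 2} = \frac{50}{2 \frac{1}{-19} \cdot 2} = \frac{50}{2 \left(- \frac{1}{19}\right) 2} = \frac{50}{- \frac{4}{19}} = 50 \left(- \frac{19}{4}\right) = - \frac{475}{2}$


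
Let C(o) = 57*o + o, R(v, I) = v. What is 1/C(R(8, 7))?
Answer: 1/464 ≈ 0.0021552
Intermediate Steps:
C(o) = 58*o
1/C(R(8, 7)) = 1/(58*8) = 1/464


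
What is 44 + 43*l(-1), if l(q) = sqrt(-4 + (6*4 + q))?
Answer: 44 + 43*sqrt(19) ≈ 231.43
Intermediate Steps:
l(q) = sqrt(20 + q) (l(q) = sqrt(-4 + (24 + q)) = sqrt(20 + q))
44 + 43*l(-1) = 44 + 43*sqrt(20 - 1) = 44 + 43*sqrt(19)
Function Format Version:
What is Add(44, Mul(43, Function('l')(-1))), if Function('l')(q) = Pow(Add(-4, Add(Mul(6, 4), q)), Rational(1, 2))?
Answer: Add(44, Mul(43, Pow(19, Rational(1, 2)))) ≈ 231.43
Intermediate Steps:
Function('l')(q) = Pow(Add(20, q), Rational(1, 2)) (Function('l')(q) = Pow(Add(-4, Add(24, q)), Rational(1, 2)) = Pow(Add(20, q), Rational(1, 2)))
Add(44, Mul(43, Function('l')(-1))) = Add(44, Mul(43, Pow(Add(20, -1), Rational(1, 2)))) = Add(44, Mul(43, Pow(19, Rational(1, 2))))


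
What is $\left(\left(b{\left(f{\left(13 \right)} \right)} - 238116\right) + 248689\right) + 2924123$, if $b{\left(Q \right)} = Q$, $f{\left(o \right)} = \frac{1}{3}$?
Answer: $\frac{8804089}{3} \approx 2.9347 \cdot 10^{6}$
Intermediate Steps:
$f{\left(o \right)} = \frac{1}{3}$
$\left(\left(b{\left(f{\left(13 \right)} \right)} - 238116\right) + 248689\right) + 2924123 = \left(\left(\frac{1}{3} - 238116\right) + 248689\right) + 2924123 = \left(- \frac{714347}{3} + 248689\right) + 2924123 = \frac{31720}{3} + 2924123 = \frac{8804089}{3}$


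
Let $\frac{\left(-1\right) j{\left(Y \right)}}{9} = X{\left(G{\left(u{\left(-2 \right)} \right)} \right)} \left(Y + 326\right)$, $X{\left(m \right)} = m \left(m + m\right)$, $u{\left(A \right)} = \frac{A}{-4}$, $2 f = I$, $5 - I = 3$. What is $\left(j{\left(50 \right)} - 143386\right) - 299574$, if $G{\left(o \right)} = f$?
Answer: $-449728$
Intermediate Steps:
$I = 2$ ($I = 5 - 3 = 2$)
$f = 1$ ($f = \frac{1}{2} \cdot 2 = 1$)
$u{\left(A \right)} = - \frac{A}{4}$ ($u{\left(A \right)} = A \left(- \frac{1}{4}\right) = - \frac{A}{4}$)
$G{\left(o \right)} = 1$
$X{\left(m \right)} = 2 m^{2}$ ($X{\left(m \right)} = m 2 m = 2 m^{2}$)
$j{\left(Y \right)} = -5868 - 18 Y$ ($j{\left(Y \right)} = - 9 \cdot 2 \cdot 1^{2} \left(Y + 326\right) = - 9 \cdot 2 \cdot 1 \left(326 + Y\right) = - 9 \cdot 2 \left(326 + Y\right) = - 9 \left(652 + 2 Y\right) = -5868 - 18 Y$)
$\left(j{\left(50 \right)} - 143386\right) - 299574 = \left(\left(-5868 - 900\right) - 143386\right) - 299574 = \left(-6768 - 143386\right) - 299574 = -150154 - 299574 = -449728$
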